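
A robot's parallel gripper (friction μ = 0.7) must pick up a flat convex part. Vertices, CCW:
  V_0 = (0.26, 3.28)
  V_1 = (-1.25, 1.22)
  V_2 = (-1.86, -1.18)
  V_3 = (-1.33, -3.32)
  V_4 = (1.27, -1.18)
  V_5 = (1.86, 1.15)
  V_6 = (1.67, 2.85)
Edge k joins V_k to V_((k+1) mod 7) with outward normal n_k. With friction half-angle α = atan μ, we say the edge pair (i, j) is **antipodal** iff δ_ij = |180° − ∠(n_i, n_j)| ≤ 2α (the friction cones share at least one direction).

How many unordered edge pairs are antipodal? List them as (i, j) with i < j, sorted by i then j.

count = 11; pairs: (0,3), (0,4), (0,5), (1,3), (1,4), (1,5), (2,3), (2,4), (2,5), (2,6), (3,6)

α = atan 0.7 = 34.99°;  2α = 69.98°
n_0 = (-0.8065, +0.5912)
n_1 = (-0.9692, +0.2463)
n_2 = (-0.9707, -0.2404)
n_3 = (+0.6355, -0.7721)
n_4 = (+0.9694, -0.2455)
n_5 = (+0.9938, +0.1111)
n_6 = (+0.2917, +0.9565)
  (0,1): δ = 158.02°  ·
  (0,2): δ = 129.85°  ·
  (0,3): δ = 14.30°  ✓
  (0,4): δ = 22.03°  ✓
  (0,5): δ = 42.62°  ✓
  (0,6): δ = 109.28°  ·
  (1,2): δ = 151.83°  ·
  (1,3): δ = 36.28°  ✓
  (1,4): δ = 0.05°  ✓
  (1,5): δ = 20.64°  ✓
  (1,6): δ = 87.30°  ·
  (2,3): δ = 64.45°  ✓
  (2,4): δ = 28.12°  ✓
  (2,5): δ = 7.53°  ✓
  (2,6): δ = 59.13°  ✓
  (3,4): δ = 143.67°  ·
  (3,5): δ = 123.08°  ·
  (3,6): δ = 56.42°  ✓
  (4,5): δ = 159.41°  ·
  (4,6): δ = 92.75°  ·
  (5,6): δ = 113.34°  ·
antipodal pairs: 11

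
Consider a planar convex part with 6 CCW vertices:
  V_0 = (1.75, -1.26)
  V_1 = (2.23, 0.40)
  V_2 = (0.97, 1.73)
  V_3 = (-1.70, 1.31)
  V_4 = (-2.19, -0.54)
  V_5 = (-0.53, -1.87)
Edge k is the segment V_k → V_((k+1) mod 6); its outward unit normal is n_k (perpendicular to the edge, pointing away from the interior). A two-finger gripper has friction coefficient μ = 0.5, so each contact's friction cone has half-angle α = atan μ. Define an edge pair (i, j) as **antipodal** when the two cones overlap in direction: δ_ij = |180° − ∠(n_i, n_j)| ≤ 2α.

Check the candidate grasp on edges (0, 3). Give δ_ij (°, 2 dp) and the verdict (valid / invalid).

α = atan 0.5 = 26.57°;  2α = 53.13°
edge 0: e_0 = (+0.48, +1.66);  n_0 = (+0.9606, -0.2778)
edge 3: e_3 = (-0.49, -1.85);  n_3 = (-0.9667, +0.2560)
∠(n_0, n_3) = 178.71°
δ = |180° − 178.71°| = 1.29°
1.29° ≤ 2α = 53.13°  →  valid

δ = 1.29°, valid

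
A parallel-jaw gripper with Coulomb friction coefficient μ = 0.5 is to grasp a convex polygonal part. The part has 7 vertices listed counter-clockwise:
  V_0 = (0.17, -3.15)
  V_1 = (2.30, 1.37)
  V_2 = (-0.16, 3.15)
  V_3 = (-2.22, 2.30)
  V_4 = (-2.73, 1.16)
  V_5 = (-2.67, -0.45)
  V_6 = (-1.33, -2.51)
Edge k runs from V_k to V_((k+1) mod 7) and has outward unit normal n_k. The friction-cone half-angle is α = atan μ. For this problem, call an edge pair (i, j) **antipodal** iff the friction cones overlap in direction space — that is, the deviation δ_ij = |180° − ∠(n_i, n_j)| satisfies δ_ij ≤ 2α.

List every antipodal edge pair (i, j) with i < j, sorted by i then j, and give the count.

count = 7; pairs: (0,2), (0,3), (0,4), (1,4), (1,5), (1,6), (2,6)

α = atan 0.5 = 26.57°;  2α = 53.13°
n_0 = (+0.9046, -0.4263)
n_1 = (+0.5862, +0.8102)
n_2 = (-0.3814, +0.9244)
n_3 = (-0.9128, +0.4084)
n_4 = (-0.9993, -0.0372)
n_5 = (-0.8383, -0.5453)
n_6 = (-0.3924, -0.9198)
  (0,1): δ = 100.66°  ·
  (0,2): δ = 42.35°  ✓
  (0,3): δ = 1.13°  ✓
  (0,4): δ = 27.37°  ✓
  (0,5): δ = 58.28°  ·
  (0,6): δ = 92.13°  ·
  (1,2): δ = 121.69°  ·
  (1,3): δ = 78.21°  ·
  (1,4): δ = 51.98°  ✓
  (1,5): δ = 21.07°  ✓
  (1,6): δ = 12.78°  ✓
  (2,3): δ = 136.52°  ·
  (2,4): δ = 110.29°  ·
  (2,5): δ = 79.38°  ·
  (2,6): δ = 45.53°  ✓
  (3,4): δ = 153.76°  ·
  (3,5): δ = 122.85°  ·
  (3,6): δ = 89.00°  ·
  (4,5): δ = 149.09°  ·
  (4,6): δ = 115.24°  ·
  (5,6): δ = 146.15°  ·
antipodal pairs: 7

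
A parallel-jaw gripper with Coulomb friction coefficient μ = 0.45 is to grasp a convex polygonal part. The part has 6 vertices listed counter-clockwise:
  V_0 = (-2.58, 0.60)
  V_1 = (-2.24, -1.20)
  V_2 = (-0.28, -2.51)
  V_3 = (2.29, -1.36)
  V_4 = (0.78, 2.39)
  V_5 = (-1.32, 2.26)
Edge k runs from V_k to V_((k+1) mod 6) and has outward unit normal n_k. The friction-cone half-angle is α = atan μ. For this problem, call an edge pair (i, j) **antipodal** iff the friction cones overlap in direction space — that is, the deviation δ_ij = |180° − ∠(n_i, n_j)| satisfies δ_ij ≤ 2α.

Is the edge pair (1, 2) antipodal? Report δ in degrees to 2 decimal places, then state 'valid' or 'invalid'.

δ = 122.14°, invalid

α = atan 0.45 = 24.23°;  2α = 48.46°
edge 1: e_1 = (+1.96, -1.31);  n_1 = (-0.5557, -0.8314)
edge 2: e_2 = (+2.57, +1.15);  n_2 = (+0.4084, -0.9128)
∠(n_1, n_2) = 57.86°
δ = |180° − 57.86°| = 122.14°
122.14° > 2α = 48.46°  →  invalid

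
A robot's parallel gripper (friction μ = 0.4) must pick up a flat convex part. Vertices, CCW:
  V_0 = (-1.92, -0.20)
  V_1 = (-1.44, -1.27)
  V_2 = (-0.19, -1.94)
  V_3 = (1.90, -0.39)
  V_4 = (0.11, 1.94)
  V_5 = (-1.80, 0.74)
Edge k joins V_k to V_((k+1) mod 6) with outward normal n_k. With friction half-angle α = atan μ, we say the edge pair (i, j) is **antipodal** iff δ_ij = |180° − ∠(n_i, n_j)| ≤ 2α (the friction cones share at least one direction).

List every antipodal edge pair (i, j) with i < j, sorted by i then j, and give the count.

count = 3; pairs: (0,3), (1,3), (2,4)

α = atan 0.4 = 21.80°;  2α = 43.60°
n_0 = (-0.9124, -0.4093)
n_1 = (-0.4724, -0.8814)
n_2 = (+0.5957, -0.8032)
n_3 = (+0.7930, +0.6092)
n_4 = (-0.5320, +0.8468)
n_5 = (-0.9919, +0.1266)
  (0,1): δ = 142.35°  ·
  (0,2): δ = 77.60°  ·
  (0,3): δ = 13.37°  ✓
  (0,4): δ = 97.98°  ·
  (0,5): δ = 148.56°  ·
  (1,2): δ = 115.25°  ·
  (1,3): δ = 24.28°  ✓
  (1,4): δ = 60.33°  ·
  (1,5): δ = 110.92°  ·
  (2,3): δ = 89.03°  ·
  (2,4): δ = 4.42°  ✓
  (2,5): δ = 46.16°  ·
  (3,4): δ = 95.39°  ·
  (3,5): δ = 44.81°  ·
  (4,5): δ = 129.42°  ·
antipodal pairs: 3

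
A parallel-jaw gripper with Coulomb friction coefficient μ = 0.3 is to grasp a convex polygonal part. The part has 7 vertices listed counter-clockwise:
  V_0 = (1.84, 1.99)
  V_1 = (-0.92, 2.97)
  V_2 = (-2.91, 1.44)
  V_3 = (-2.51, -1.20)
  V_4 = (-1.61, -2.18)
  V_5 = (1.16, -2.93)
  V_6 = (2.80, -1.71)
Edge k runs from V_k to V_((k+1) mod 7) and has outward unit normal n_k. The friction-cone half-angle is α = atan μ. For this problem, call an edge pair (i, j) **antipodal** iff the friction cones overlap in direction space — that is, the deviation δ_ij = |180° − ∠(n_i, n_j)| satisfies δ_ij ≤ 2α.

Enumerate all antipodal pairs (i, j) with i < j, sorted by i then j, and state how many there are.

α = atan 0.3 = 16.70°;  2α = 33.40°
n_0 = (+0.3346, +0.9424)
n_1 = (-0.6095, +0.7928)
n_2 = (-0.9887, -0.1498)
n_3 = (-0.7365, -0.6764)
n_4 = (-0.2613, -0.9652)
n_5 = (+0.5969, -0.8023)
n_6 = (+0.9679, +0.2511)
  (0,1): δ = 122.90°  ·
  (0,2): δ = 61.84°  ·
  (0,3): δ = 27.89°  ✓
  (0,4): δ = 4.40°  ✓
  (0,5): δ = 56.19°  ·
  (0,6): δ = 124.09°  ·
  (1,2): δ = 118.94°  ·
  (1,3): δ = 84.99°  ·
  (1,4): δ = 52.70°  ·
  (1,5): δ = 0.91°  ✓
  (1,6): δ = 66.99°  ·
  (2,3): δ = 146.05°  ·
  (2,4): δ = 113.77°  ·
  (2,5): δ = 61.97°  ·
  (2,6): δ = 5.93°  ✓
  (3,4): δ = 147.71°  ·
  (3,5): δ = 95.92°  ·
  (3,6): δ = 28.02°  ✓
  (4,5): δ = 128.20°  ·
  (4,6): δ = 60.30°  ·
  (5,6): δ = 112.10°  ·
antipodal pairs: 5

count = 5; pairs: (0,3), (0,4), (1,5), (2,6), (3,6)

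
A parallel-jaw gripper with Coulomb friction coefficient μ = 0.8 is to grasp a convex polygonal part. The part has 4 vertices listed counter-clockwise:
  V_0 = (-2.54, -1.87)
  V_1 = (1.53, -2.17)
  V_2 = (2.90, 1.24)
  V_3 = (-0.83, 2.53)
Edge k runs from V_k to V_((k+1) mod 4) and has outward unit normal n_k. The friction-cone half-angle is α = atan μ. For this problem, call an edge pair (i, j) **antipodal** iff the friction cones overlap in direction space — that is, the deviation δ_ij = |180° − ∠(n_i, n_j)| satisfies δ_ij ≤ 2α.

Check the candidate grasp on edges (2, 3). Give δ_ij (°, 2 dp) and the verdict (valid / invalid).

δ = 92.16°, invalid

α = atan 0.8 = 38.66°;  2α = 77.32°
edge 2: e_2 = (-3.73, +1.29);  n_2 = (+0.3268, +0.9451)
edge 3: e_3 = (-1.71, -4.40);  n_3 = (-0.9321, +0.3622)
∠(n_2, n_3) = 87.84°
δ = |180° − 87.84°| = 92.16°
92.16° > 2α = 77.32°  →  invalid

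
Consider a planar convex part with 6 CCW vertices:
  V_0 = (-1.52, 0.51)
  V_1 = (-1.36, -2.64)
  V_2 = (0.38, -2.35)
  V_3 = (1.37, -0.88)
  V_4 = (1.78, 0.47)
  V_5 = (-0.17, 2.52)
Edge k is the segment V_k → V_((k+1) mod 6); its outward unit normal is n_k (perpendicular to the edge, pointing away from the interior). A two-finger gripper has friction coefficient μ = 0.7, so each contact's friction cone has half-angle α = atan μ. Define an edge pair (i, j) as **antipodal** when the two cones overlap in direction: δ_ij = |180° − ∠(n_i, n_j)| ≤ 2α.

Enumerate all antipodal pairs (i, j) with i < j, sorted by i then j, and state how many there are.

count = 7; pairs: (0,2), (0,3), (0,4), (1,4), (1,5), (2,5), (3,5)

α = atan 0.7 = 34.99°;  2α = 69.98°
n_0 = (-0.9987, -0.0507)
n_1 = (+0.1644, -0.9864)
n_2 = (+0.8294, -0.5586)
n_3 = (+0.9568, -0.2906)
n_4 = (+0.7246, +0.6892)
n_5 = (-0.8301, +0.5576)
  (0,1): δ = 83.45°  ·
  (0,2): δ = 36.87°  ✓
  (0,3): δ = 19.80°  ✓
  (0,4): δ = 40.66°  ✓
  (0,5): δ = 143.21°  ·
  (1,2): δ = 133.42°  ·
  (1,3): δ = 116.36°  ·
  (1,4): δ = 55.89°  ✓
  (1,5): δ = 46.65°  ✓
  (2,3): δ = 162.93°  ·
  (2,4): δ = 102.47°  ·
  (2,5): δ = 0.07°  ✓
  (3,4): δ = 119.54°  ·
  (3,5): δ = 16.99°  ✓
  (4,5): δ = 77.45°  ·
antipodal pairs: 7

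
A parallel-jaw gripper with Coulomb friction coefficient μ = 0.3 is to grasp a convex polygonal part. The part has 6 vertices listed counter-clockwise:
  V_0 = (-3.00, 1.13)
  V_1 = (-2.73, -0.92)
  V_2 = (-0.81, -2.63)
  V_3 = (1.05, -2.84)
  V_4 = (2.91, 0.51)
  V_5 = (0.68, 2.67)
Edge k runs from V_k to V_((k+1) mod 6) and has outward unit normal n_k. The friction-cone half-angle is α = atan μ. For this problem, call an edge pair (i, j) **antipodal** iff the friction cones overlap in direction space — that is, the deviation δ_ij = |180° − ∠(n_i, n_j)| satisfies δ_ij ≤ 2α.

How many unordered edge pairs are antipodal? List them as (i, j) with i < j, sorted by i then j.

α = atan 0.3 = 16.70°;  2α = 33.40°
n_0 = (-0.9914, -0.1306)
n_1 = (-0.6651, -0.7468)
n_2 = (-0.1122, -0.9937)
n_3 = (+0.8743, -0.4854)
n_4 = (+0.6957, +0.7183)
n_5 = (-0.3860, +0.9225)
  (0,1): δ = 139.19°  ·
  (0,2): δ = 103.94°  ·
  (0,3): δ = 36.54°  ·
  (0,4): δ = 38.41°  ·
  (0,5): δ = 105.21°  ·
  (1,2): δ = 144.75°  ·
  (1,3): δ = 77.35°  ·
  (1,4): δ = 2.40°  ✓
  (1,5): δ = 64.40°  ·
  (2,3): δ = 112.60°  ·
  (2,4): δ = 37.64°  ·
  (2,5): δ = 29.15°  ✓
  (3,4): δ = 105.05°  ·
  (3,5): δ = 38.25°  ·
  (4,5): δ = 113.21°  ·
antipodal pairs: 2

count = 2; pairs: (1,4), (2,5)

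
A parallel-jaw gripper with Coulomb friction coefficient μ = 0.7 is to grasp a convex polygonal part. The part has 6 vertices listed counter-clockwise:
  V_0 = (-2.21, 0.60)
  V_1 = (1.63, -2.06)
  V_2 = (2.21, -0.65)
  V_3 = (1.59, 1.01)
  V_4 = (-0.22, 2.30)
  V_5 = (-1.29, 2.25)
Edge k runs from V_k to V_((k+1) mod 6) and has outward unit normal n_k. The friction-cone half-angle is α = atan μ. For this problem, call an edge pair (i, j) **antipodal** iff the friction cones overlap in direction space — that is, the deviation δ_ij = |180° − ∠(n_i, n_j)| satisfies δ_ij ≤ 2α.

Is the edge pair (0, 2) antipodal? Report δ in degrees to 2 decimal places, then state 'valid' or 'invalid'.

α = atan 0.7 = 34.99°;  2α = 69.98°
edge 0: e_0 = (+3.84, -2.66);  n_0 = (-0.5694, -0.8220)
edge 2: e_2 = (-0.62, +1.66);  n_2 = (+0.9368, +0.3499)
∠(n_0, n_2) = 145.19°
δ = |180° − 145.19°| = 34.81°
34.81° ≤ 2α = 69.98°  →  valid

δ = 34.81°, valid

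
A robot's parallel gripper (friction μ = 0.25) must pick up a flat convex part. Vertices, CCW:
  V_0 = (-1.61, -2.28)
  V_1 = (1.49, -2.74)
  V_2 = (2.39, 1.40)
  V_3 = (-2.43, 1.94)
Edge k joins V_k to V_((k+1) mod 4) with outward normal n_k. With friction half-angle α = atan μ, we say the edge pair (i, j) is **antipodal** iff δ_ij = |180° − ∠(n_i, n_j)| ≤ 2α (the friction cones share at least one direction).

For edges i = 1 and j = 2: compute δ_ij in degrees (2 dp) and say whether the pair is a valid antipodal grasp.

α = atan 0.25 = 14.04°;  2α = 28.07°
edge 1: e_1 = (+0.90, +4.14);  n_1 = (+0.9772, -0.2124)
edge 2: e_2 = (-4.82, +0.54);  n_2 = (+0.1113, +0.9938)
∠(n_1, n_2) = 95.87°
δ = |180° − 95.87°| = 84.13°
84.13° > 2α = 28.07°  →  invalid

δ = 84.13°, invalid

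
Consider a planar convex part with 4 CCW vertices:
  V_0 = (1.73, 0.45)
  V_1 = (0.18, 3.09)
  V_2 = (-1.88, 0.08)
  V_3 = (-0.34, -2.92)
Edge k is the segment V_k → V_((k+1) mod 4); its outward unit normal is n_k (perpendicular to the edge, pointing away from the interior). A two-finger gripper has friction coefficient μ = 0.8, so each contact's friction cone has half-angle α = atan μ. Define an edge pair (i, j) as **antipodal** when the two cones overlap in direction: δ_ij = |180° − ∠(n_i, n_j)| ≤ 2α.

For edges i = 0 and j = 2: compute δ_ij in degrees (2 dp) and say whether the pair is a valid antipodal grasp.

δ = 3.25°, valid

α = atan 0.8 = 38.66°;  2α = 77.32°
edge 0: e_0 = (-1.55, +2.64);  n_0 = (+0.8624, +0.5063)
edge 2: e_2 = (+1.54, -3.00);  n_2 = (-0.8896, -0.4567)
∠(n_0, n_2) = 176.75°
δ = |180° − 176.75°| = 3.25°
3.25° ≤ 2α = 77.32°  →  valid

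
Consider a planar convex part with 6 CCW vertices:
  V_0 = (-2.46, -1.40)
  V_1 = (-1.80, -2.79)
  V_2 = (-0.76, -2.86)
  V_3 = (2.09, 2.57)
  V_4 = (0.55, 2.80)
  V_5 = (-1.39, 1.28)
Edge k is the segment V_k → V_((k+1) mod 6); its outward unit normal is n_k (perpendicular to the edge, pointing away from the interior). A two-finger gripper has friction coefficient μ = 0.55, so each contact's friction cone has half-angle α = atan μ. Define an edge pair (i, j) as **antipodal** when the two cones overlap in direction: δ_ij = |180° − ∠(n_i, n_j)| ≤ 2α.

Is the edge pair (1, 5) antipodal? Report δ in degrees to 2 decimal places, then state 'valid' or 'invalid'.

α = atan 0.55 = 28.81°;  2α = 57.62°
edge 1: e_1 = (+1.04, -0.07);  n_1 = (-0.0672, -0.9977)
edge 5: e_5 = (-1.07, -2.68);  n_5 = (-0.9287, +0.3708)
∠(n_1, n_5) = 107.91°
δ = |180° − 107.91°| = 72.09°
72.09° > 2α = 57.62°  →  invalid

δ = 72.09°, invalid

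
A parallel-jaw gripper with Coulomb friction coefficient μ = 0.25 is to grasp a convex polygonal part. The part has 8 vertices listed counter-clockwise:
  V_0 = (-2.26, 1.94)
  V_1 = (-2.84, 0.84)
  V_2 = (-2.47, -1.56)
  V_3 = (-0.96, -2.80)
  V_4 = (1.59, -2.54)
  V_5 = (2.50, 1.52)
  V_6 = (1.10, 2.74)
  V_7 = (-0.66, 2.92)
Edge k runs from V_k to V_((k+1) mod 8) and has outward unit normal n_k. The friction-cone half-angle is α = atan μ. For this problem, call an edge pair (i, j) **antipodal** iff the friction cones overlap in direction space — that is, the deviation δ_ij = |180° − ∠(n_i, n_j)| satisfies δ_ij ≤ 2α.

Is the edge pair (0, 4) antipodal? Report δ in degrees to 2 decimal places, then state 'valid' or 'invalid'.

δ = 15.17°, valid

α = atan 0.25 = 14.04°;  2α = 28.07°
edge 0: e_0 = (-0.58, -1.10);  n_0 = (-0.8846, +0.4664)
edge 4: e_4 = (+0.91, +4.06);  n_4 = (+0.9758, -0.2187)
∠(n_0, n_4) = 164.83°
δ = |180° − 164.83°| = 15.17°
15.17° ≤ 2α = 28.07°  →  valid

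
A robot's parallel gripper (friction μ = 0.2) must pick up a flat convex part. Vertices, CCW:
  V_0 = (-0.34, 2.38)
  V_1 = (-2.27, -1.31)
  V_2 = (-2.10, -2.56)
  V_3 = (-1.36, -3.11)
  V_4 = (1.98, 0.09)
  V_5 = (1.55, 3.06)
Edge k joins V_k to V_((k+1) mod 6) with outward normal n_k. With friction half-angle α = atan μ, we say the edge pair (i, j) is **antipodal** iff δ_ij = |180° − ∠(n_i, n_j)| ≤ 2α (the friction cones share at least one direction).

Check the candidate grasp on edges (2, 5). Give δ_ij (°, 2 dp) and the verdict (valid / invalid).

α = atan 0.2 = 11.31°;  2α = 22.62°
edge 2: e_2 = (+0.74, -0.55);  n_2 = (-0.5965, -0.8026)
edge 5: e_5 = (-1.89, -0.68);  n_5 = (-0.3385, +0.9410)
∠(n_2, n_5) = 123.59°
δ = |180° − 123.59°| = 56.41°
56.41° > 2α = 22.62°  →  invalid

δ = 56.41°, invalid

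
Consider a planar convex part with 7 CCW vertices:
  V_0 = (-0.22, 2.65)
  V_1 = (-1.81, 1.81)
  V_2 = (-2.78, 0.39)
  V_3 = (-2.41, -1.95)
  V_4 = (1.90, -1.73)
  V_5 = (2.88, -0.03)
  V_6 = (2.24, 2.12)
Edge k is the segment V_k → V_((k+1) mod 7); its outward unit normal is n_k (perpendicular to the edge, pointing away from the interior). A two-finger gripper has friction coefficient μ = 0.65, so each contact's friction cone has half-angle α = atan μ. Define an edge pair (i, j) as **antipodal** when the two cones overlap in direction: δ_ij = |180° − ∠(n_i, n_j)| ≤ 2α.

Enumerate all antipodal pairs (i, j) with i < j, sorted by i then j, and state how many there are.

α = atan 0.65 = 33.02°;  2α = 66.05°
n_0 = (-0.4671, +0.8842)
n_1 = (-0.8257, +0.5641)
n_2 = (-0.9877, -0.1562)
n_3 = (+0.0510, -0.9987)
n_4 = (+0.8664, -0.4994)
n_5 = (+0.9584, +0.2853)
n_6 = (+0.2106, +0.9776)
  (0,1): δ = 152.18°  ·
  (0,2): δ = 108.86°  ·
  (0,3): δ = 24.93°  ✓
  (0,4): δ = 32.19°  ✓
  (0,5): δ = 78.73°  ·
  (0,6): δ = 139.99°  ·
  (1,2): δ = 136.68°  ·
  (1,3): δ = 52.74°  ✓
  (1,4): δ = 4.37°  ✓
  (1,5): δ = 50.91°  ✓
  (1,6): δ = 112.18°  ·
  (2,3): δ = 96.06°  ·
  (2,4): δ = 38.95°  ✓
  (2,5): δ = 7.59°  ✓
  (2,6): δ = 68.86°  ·
  (3,4): δ = 122.88°  ·
  (3,5): δ = 76.35°  ·
  (3,6): δ = 15.08°  ✓
  (4,5): δ = 133.46°  ·
  (4,6): δ = 72.20°  ·
  (5,6): δ = 118.74°  ·
antipodal pairs: 8

count = 8; pairs: (0,3), (0,4), (1,3), (1,4), (1,5), (2,4), (2,5), (3,6)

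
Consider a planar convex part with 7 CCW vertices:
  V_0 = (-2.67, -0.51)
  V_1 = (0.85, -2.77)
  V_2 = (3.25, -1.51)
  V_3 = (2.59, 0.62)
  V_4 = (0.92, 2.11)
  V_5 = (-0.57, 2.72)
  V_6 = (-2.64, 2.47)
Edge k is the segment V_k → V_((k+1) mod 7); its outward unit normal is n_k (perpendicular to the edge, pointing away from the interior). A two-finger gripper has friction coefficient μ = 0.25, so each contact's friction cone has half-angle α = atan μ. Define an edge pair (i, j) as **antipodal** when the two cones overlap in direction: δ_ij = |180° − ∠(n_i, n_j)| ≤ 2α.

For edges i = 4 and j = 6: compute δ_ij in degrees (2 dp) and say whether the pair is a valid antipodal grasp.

α = atan 0.25 = 14.04°;  2α = 28.07°
edge 4: e_4 = (-1.49, +0.61);  n_4 = (+0.3789, +0.9254)
edge 6: e_6 = (-0.03, -2.98);  n_6 = (-0.9999, +0.0101)
∠(n_4, n_6) = 111.69°
δ = |180° − 111.69°| = 68.31°
68.31° > 2α = 28.07°  →  invalid

δ = 68.31°, invalid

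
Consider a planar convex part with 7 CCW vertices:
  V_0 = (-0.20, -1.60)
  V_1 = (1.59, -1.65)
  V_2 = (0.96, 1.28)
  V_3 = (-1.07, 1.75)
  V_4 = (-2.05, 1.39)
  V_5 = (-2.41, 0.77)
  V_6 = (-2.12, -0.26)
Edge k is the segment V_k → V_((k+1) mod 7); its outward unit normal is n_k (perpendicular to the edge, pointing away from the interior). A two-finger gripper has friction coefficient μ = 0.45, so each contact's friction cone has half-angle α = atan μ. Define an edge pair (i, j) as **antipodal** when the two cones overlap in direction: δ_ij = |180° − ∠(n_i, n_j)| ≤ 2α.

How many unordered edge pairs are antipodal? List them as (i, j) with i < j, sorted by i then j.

count = 6; pairs: (0,2), (0,3), (1,4), (1,5), (1,6), (2,6)

α = atan 0.45 = 24.23°;  2α = 48.46°
n_0 = (-0.0279, -0.9996)
n_1 = (+0.9777, +0.2102)
n_2 = (+0.2256, +0.9742)
n_3 = (-0.3448, +0.9387)
n_4 = (-0.8648, +0.5021)
n_5 = (-0.9626, -0.2710)
n_6 = (-0.5723, -0.8200)
  (0,1): δ = 76.27°  ·
  (0,2): δ = 11.44°  ✓
  (0,3): δ = 21.77°  ✓
  (0,4): δ = 61.46°  ·
  (0,5): δ = 107.32°  ·
  (0,6): δ = 146.69°  ·
  (1,2): δ = 115.17°  ·
  (1,3): δ = 81.96°  ·
  (1,4): δ = 42.28°  ✓
  (1,5): δ = 3.59°  ✓
  (1,6): δ = 42.95°  ✓
  (2,3): δ = 146.79°  ·
  (2,4): δ = 107.11°  ·
  (2,5): δ = 61.24°  ·
  (2,6): δ = 21.88°  ✓
  (3,4): δ = 140.31°  ·
  (3,5): δ = 94.45°  ·
  (3,6): δ = 55.08°  ·
  (4,5): δ = 134.13°  ·
  (4,6): δ = 94.77°  ·
  (5,6): δ = 140.64°  ·
antipodal pairs: 6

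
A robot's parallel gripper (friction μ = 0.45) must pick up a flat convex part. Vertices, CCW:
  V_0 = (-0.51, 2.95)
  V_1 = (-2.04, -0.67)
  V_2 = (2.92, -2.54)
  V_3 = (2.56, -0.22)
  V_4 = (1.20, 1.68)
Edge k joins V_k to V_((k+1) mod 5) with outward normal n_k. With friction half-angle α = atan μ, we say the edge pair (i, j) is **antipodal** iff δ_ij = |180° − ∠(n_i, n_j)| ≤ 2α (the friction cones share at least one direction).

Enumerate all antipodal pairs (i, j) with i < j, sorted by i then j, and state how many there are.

count = 3; pairs: (0,2), (1,3), (1,4)

α = atan 0.45 = 24.23°;  2α = 48.46°
n_0 = (-0.9211, +0.3893)
n_1 = (-0.3528, -0.9357)
n_2 = (+0.9882, +0.1533)
n_3 = (+0.8132, +0.5820)
n_4 = (+0.5962, +0.8028)
  (0,1): δ = 87.75°  ·
  (0,2): δ = 31.73°  ✓
  (0,3): δ = 58.51°  ·
  (0,4): δ = 76.31°  ·
  (1,2): δ = 60.52°  ·
  (1,3): δ = 33.75°  ✓
  (1,4): δ = 15.94°  ✓
  (2,3): δ = 153.23°  ·
  (2,4): δ = 135.42°  ·
  (3,4): δ = 162.20°  ·
antipodal pairs: 3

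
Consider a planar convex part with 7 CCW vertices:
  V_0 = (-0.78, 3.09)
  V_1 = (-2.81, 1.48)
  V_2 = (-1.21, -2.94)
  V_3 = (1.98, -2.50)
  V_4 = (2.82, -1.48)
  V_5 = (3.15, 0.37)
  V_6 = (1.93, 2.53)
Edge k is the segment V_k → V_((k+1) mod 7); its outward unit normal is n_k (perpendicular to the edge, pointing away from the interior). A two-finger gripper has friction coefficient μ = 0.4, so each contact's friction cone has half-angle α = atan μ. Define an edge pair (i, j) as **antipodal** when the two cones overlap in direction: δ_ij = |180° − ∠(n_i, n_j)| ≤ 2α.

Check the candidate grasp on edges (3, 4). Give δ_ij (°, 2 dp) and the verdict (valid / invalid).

δ = 150.64°, invalid

α = atan 0.4 = 21.80°;  2α = 43.60°
edge 3: e_3 = (+0.84, +1.02);  n_3 = (+0.7719, -0.6357)
edge 4: e_4 = (+0.33, +1.85);  n_4 = (+0.9845, -0.1756)
∠(n_3, n_4) = 29.36°
δ = |180° − 29.36°| = 150.64°
150.64° > 2α = 43.60°  →  invalid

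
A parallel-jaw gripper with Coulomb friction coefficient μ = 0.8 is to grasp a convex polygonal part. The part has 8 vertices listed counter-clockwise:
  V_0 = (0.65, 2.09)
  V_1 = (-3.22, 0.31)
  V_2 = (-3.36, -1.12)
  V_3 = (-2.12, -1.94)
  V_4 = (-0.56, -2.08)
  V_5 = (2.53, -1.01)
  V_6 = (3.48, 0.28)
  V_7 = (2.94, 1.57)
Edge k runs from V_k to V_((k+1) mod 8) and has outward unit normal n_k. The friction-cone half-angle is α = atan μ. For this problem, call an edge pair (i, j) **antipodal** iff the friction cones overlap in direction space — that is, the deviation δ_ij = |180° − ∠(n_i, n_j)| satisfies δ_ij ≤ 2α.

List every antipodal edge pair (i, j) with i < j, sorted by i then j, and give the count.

count = 13; pairs: (0,2), (0,3), (0,4), (0,5), (1,4), (1,5), (1,6), (2,6), (2,7), (3,6), (3,7), (4,7), (5,7)

α = atan 0.8 = 38.66°;  2α = 77.32°
n_0 = (-0.4179, +0.9085)
n_1 = (-0.9952, +0.0974)
n_2 = (-0.5516, -0.8341)
n_3 = (-0.0894, -0.9960)
n_4 = (+0.3272, -0.9449)
n_5 = (+0.8052, -0.5930)
n_6 = (+0.9224, +0.3861)
n_7 = (+0.2214, +0.9752)
  (0,1): δ = 120.29°  ·
  (0,2): δ = 58.18°  ✓
  (0,3): δ = 29.83°  ✓
  (0,4): δ = 5.60°  ✓
  (0,5): δ = 28.93°  ✓
  (0,6): δ = 88.01°  ·
  (0,7): δ = 142.51°  ·
  (1,2): δ = 117.88°  ·
  (1,3): δ = 89.54°  ·
  (1,4): δ = 65.31°  ✓
  (1,5): δ = 30.78°  ✓
  (1,6): δ = 28.31°  ✓
  (1,7): δ = 82.80°  ·
  (2,3): δ = 151.65°  ·
  (2,4): δ = 127.42°  ·
  (2,5): δ = 92.89°  ·
  (2,6): δ = 33.81°  ✓
  (2,7): δ = 20.68°  ✓
  (3,4): δ = 155.77°  ·
  (3,5): δ = 121.24°  ·
  (3,6): δ = 62.16°  ✓
  (3,7): δ = 7.67°  ✓
  (4,5): δ = 145.47°  ·
  (4,6): δ = 86.39°  ·
  (4,7): δ = 31.89°  ✓
  (5,6): δ = 120.92°  ·
  (5,7): δ = 66.42°  ✓
  (6,7): δ = 125.51°  ·
antipodal pairs: 13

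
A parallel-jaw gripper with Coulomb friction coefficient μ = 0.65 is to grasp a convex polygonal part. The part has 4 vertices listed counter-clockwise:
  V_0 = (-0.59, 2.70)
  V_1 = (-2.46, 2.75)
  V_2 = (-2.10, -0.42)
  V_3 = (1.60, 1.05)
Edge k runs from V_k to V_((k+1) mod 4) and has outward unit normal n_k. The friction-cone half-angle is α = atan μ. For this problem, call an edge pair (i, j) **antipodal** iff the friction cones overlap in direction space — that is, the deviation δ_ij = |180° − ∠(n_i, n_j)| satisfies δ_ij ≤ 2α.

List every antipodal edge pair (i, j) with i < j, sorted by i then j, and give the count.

count = 3; pairs: (0,2), (1,3), (2,3)

α = atan 0.65 = 33.02°;  2α = 66.05°
n_0 = (+0.0267, +0.9996)
n_1 = (-0.9936, -0.1128)
n_2 = (+0.3692, -0.9293)
n_3 = (+0.6017, +0.7987)
  (0,1): δ = 81.99°  ·
  (0,2): δ = 23.20°  ✓
  (0,3): δ = 144.54°  ·
  (1,2): δ = 74.81°  ·
  (1,3): δ = 46.53°  ✓
  (2,3): δ = 58.66°  ✓
antipodal pairs: 3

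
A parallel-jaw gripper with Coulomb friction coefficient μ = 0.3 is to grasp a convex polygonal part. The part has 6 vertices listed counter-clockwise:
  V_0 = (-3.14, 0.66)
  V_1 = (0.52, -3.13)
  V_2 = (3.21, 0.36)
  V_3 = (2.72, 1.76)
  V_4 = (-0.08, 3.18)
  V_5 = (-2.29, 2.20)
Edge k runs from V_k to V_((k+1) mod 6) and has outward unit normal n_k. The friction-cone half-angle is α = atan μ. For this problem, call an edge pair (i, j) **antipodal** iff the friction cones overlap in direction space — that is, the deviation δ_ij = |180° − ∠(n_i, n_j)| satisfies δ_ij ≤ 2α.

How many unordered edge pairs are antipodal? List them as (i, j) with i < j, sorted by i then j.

count = 4; pairs: (0,2), (0,3), (1,4), (1,5)

α = atan 0.3 = 16.70°;  2α = 33.40°
n_0 = (-0.7193, -0.6947)
n_1 = (+0.7920, -0.6105)
n_2 = (+0.9439, +0.3304)
n_3 = (+0.4523, +0.8919)
n_4 = (-0.4054, +0.9142)
n_5 = (-0.8755, +0.4832)
  (0,1): δ = 81.62°  ·
  (0,2): δ = 24.71°  ✓
  (0,3): δ = 19.11°  ✓
  (0,4): δ = 69.91°  ·
  (0,5): δ = 107.10°  ·
  (1,2): δ = 123.09°  ·
  (1,3): δ = 79.27°  ·
  (1,4): δ = 28.46°  ✓
  (1,5): δ = 8.73°  ✓
  (2,3): δ = 136.18°  ·
  (2,4): δ = 85.38°  ·
  (2,5): δ = 48.19°  ·
  (3,4): δ = 129.19°  ·
  (3,5): δ = 92.00°  ·
  (4,5): δ = 142.81°  ·
antipodal pairs: 4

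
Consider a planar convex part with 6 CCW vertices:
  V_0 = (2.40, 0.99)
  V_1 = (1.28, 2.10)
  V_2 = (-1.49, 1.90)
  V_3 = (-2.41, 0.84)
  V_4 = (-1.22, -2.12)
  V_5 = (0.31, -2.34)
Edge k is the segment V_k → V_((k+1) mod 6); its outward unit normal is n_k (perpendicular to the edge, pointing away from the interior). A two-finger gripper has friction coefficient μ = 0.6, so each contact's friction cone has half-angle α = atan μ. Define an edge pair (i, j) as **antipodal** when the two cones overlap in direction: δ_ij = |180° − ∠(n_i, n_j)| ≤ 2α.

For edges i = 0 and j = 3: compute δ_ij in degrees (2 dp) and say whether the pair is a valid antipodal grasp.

δ = 23.36°, valid

α = atan 0.6 = 30.96°;  2α = 61.93°
edge 0: e_0 = (-1.12, +1.11);  n_0 = (+0.7039, +0.7103)
edge 3: e_3 = (+1.19, -2.96);  n_3 = (-0.9278, -0.3730)
∠(n_0, n_3) = 156.64°
δ = |180° − 156.64°| = 23.36°
23.36° ≤ 2α = 61.93°  →  valid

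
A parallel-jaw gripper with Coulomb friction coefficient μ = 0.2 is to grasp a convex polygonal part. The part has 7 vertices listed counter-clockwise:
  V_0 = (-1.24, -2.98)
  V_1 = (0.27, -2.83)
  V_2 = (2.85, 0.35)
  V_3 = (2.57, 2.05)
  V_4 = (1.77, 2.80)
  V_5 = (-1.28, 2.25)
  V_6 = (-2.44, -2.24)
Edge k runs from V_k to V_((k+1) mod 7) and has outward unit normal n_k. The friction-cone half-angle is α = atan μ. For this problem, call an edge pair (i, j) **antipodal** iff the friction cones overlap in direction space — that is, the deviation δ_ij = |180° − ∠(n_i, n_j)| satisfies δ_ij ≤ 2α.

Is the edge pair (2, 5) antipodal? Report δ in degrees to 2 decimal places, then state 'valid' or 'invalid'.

α = atan 0.2 = 11.31°;  2α = 22.62°
edge 2: e_2 = (-0.28, +1.70);  n_2 = (+0.9867, +0.1625)
edge 5: e_5 = (-1.16, -4.49);  n_5 = (-0.9682, +0.2501)
∠(n_2, n_5) = 156.16°
δ = |180° − 156.16°| = 23.84°
23.84° > 2α = 22.62°  →  invalid

δ = 23.84°, invalid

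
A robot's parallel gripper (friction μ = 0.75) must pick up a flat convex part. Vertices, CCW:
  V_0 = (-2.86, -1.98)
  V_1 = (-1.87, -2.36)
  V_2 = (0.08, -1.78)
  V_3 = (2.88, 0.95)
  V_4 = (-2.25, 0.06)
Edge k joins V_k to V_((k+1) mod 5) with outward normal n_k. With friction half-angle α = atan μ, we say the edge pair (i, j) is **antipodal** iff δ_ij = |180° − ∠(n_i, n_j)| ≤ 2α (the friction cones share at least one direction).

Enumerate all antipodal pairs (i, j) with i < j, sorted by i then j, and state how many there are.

α = atan 0.75 = 36.87°;  2α = 73.74°
n_0 = (-0.3583, -0.9336)
n_1 = (+0.2851, -0.9585)
n_2 = (+0.6981, -0.7160)
n_3 = (-0.1709, +0.9853)
n_4 = (-0.9581, +0.2865)
  (0,1): δ = 142.44°  ·
  (0,2): δ = 114.73°  ·
  (0,3): δ = 30.84°  ✓
  (0,4): δ = 94.35°  ·
  (1,2): δ = 152.29°  ·
  (1,3): δ = 6.72°  ✓
  (1,4): δ = 56.79°  ✓
  (2,3): δ = 34.43°  ✓
  (2,4): δ = 29.08°  ✓
  (3,4): δ = 116.49°  ·
antipodal pairs: 5

count = 5; pairs: (0,3), (1,3), (1,4), (2,3), (2,4)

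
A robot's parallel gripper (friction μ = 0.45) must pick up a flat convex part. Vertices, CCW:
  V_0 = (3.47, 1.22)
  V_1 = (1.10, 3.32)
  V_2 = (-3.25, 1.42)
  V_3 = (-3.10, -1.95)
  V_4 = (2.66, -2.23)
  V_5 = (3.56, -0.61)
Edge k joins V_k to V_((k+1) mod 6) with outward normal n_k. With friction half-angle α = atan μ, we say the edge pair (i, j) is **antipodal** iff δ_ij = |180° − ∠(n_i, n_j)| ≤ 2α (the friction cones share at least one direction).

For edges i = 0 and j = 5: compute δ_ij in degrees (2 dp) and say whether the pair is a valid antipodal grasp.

α = atan 0.45 = 24.23°;  2α = 48.46°
edge 0: e_0 = (-2.37, +2.10);  n_0 = (+0.6632, +0.7485)
edge 5: e_5 = (-0.09, +1.83);  n_5 = (+0.9988, +0.0491)
∠(n_0, n_5) = 45.64°
δ = |180° − 45.64°| = 134.36°
134.36° > 2α = 48.46°  →  invalid

δ = 134.36°, invalid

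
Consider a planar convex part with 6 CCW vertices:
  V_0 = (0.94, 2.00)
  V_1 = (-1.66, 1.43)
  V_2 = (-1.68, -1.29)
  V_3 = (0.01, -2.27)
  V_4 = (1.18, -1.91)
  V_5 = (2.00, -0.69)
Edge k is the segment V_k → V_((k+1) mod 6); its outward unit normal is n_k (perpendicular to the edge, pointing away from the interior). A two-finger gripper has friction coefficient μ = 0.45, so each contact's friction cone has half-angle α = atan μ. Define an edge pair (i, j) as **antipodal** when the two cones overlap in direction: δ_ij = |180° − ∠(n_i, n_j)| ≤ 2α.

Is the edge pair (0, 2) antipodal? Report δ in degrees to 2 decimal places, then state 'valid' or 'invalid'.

δ = 42.47°, valid

α = atan 0.45 = 24.23°;  2α = 48.46°
edge 0: e_0 = (-2.60, -0.57);  n_0 = (-0.2141, +0.9768)
edge 2: e_2 = (+1.69, -0.98);  n_2 = (-0.5016, -0.8651)
∠(n_0, n_2) = 137.53°
δ = |180° − 137.53°| = 42.47°
42.47° ≤ 2α = 48.46°  →  valid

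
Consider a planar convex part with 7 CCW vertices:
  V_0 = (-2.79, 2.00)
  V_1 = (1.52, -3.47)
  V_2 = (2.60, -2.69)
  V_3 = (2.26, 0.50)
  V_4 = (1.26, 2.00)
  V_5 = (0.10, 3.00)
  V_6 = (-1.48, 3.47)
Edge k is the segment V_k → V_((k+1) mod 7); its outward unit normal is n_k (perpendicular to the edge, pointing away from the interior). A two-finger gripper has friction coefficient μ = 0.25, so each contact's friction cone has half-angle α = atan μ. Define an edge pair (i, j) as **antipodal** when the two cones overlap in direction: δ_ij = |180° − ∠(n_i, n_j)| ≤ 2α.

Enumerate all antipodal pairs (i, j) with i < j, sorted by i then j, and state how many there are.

count = 3; pairs: (0,3), (0,4), (1,6)

α = atan 0.25 = 14.04°;  2α = 28.07°
n_0 = (-0.7855, -0.6189)
n_1 = (+0.5855, -0.8107)
n_2 = (+0.9944, +0.1060)
n_3 = (+0.8321, +0.5547)
n_4 = (+0.6529, +0.7574)
n_5 = (+0.2851, +0.9585)
n_6 = (-0.7466, +0.6653)
  (0,1): δ = 92.40°  ·
  (0,2): δ = 32.15°  ·
  (0,3): δ = 4.55°  ✓
  (0,4): δ = 11.00°  ✓
  (0,5): δ = 35.20°  ·
  (0,6): δ = 100.06°  ·
  (1,2): δ = 119.75°  ·
  (1,3): δ = 92.15°  ·
  (1,4): δ = 76.60°  ·
  (1,5): δ = 52.40°  ·
  (1,6): δ = 12.46°  ✓
  (2,3): δ = 152.39°  ·
  (2,4): δ = 136.85°  ·
  (2,5): δ = 112.65°  ·
  (2,6): δ = 47.79°  ·
  (3,4): δ = 164.45°  ·
  (3,5): δ = 140.26°  ·
  (3,6): δ = 75.40°  ·
  (4,5): δ = 155.80°  ·
  (4,6): δ = 90.94°  ·
  (5,6): δ = 115.14°  ·
antipodal pairs: 3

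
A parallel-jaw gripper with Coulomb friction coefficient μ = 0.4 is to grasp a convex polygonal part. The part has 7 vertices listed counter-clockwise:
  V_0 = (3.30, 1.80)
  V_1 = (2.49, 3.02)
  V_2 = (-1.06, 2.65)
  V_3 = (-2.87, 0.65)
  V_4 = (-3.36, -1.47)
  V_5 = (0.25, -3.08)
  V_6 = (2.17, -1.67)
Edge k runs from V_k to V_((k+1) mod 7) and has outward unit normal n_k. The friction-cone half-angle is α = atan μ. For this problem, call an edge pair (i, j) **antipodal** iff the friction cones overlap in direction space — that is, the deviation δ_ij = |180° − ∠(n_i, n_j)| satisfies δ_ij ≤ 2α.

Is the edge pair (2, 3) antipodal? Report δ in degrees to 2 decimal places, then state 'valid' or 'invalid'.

α = atan 0.4 = 21.80°;  2α = 43.60°
edge 2: e_2 = (-1.81, -2.00);  n_2 = (-0.7414, +0.6710)
edge 3: e_3 = (-0.49, -2.12);  n_3 = (-0.9743, +0.2252)
∠(n_2, n_3) = 29.13°
δ = |180° − 29.13°| = 150.87°
150.87° > 2α = 43.60°  →  invalid

δ = 150.87°, invalid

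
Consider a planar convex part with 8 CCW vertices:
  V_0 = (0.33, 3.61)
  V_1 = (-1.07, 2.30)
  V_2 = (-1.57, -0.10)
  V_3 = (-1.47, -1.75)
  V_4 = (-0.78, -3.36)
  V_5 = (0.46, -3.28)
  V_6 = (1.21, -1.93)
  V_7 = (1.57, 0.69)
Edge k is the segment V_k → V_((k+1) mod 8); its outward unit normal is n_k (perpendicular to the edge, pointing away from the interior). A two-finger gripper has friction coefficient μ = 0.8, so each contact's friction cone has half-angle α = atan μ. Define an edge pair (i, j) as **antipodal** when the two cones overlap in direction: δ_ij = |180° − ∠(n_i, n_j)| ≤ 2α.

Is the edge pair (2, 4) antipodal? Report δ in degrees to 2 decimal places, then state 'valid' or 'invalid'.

δ = 89.78°, invalid

α = atan 0.8 = 38.66°;  2α = 77.32°
edge 2: e_2 = (+0.10, -1.65);  n_2 = (-0.9982, -0.0605)
edge 4: e_4 = (+1.24, +0.08);  n_4 = (+0.0644, -0.9979)
∠(n_2, n_4) = 90.22°
δ = |180° − 90.22°| = 89.78°
89.78° > 2α = 77.32°  →  invalid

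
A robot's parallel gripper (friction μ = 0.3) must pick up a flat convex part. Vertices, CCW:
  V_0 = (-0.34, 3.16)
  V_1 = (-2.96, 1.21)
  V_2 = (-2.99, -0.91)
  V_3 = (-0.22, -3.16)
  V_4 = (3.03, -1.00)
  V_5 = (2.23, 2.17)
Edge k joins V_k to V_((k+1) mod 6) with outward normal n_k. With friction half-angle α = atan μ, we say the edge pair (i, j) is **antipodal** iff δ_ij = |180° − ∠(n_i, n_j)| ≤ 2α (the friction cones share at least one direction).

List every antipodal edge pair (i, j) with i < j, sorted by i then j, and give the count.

count = 3; pairs: (0,3), (1,4), (2,5)

α = atan 0.3 = 16.70°;  2α = 33.40°
n_0 = (-0.5971, +0.8022)
n_1 = (-0.9999, +0.0141)
n_2 = (-0.6305, -0.7762)
n_3 = (+0.5535, -0.8328)
n_4 = (+0.9696, +0.2447)
n_5 = (+0.3595, +0.9332)
  (0,1): δ = 127.47°  ·
  (0,2): δ = 75.75°  ·
  (0,3): δ = 3.05°  ✓
  (0,4): δ = 67.50°  ·
  (0,5): δ = 122.27°  ·
  (1,2): δ = 128.28°  ·
  (1,3): δ = 55.58°  ·
  (1,4): δ = 14.97°  ✓
  (1,5): δ = 69.74°  ·
  (2,3): δ = 107.31°  ·
  (2,4): δ = 36.75°  ·
  (2,5): δ = 18.02°  ✓
  (3,4): δ = 109.44°  ·
  (3,5): δ = 54.68°  ·
  (4,5): δ = 125.23°  ·
antipodal pairs: 3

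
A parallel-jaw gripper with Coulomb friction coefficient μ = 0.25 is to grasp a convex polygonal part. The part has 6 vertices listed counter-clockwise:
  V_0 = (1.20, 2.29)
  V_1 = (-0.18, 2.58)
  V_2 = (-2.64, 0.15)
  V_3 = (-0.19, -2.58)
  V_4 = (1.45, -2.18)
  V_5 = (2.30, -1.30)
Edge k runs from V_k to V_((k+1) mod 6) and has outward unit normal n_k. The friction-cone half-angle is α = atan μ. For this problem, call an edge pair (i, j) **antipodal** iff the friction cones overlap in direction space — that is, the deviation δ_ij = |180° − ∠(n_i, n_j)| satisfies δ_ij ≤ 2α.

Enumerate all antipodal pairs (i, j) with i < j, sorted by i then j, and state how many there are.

count = 3; pairs: (0,3), (1,4), (2,5)

α = atan 0.25 = 14.04°;  2α = 28.07°
n_0 = (+0.2057, +0.9786)
n_1 = (-0.7028, +0.7114)
n_2 = (-0.7442, -0.6679)
n_3 = (+0.2370, -0.9715)
n_4 = (+0.7193, -0.6947)
n_5 = (+0.9561, +0.2930)
  (0,1): δ = 123.48°  ·
  (0,2): δ = 36.23°  ·
  (0,3): δ = 25.57°  ✓
  (0,4): δ = 57.86°  ·
  (0,5): δ = 118.90°  ·
  (1,2): δ = 92.74°  ·
  (1,3): δ = 30.94°  ·
  (1,4): δ = 1.34°  ✓
  (1,5): δ = 62.39°  ·
  (2,3): δ = 118.20°  ·
  (2,4): δ = 85.91°  ·
  (2,5): δ = 24.87°  ✓
  (3,4): δ = 147.71°  ·
  (3,5): δ = 86.67°  ·
  (4,5): δ = 118.96°  ·
antipodal pairs: 3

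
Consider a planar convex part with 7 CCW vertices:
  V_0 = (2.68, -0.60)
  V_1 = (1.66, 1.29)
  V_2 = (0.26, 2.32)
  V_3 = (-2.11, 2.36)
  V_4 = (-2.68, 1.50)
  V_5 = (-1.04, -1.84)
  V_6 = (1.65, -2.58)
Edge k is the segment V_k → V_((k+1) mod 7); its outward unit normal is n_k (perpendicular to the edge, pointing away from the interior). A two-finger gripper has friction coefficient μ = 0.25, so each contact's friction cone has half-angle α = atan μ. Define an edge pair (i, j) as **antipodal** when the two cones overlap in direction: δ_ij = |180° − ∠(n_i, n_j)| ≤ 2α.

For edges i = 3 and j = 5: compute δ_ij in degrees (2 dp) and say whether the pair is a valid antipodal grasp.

α = atan 0.25 = 14.04°;  2α = 28.07°
edge 3: e_3 = (-0.57, -0.86);  n_3 = (-0.8335, +0.5525)
edge 5: e_5 = (+2.69, -0.74);  n_5 = (-0.2652, -0.9642)
∠(n_3, n_5) = 108.15°
δ = |180° − 108.15°| = 71.85°
71.85° > 2α = 28.07°  →  invalid

δ = 71.85°, invalid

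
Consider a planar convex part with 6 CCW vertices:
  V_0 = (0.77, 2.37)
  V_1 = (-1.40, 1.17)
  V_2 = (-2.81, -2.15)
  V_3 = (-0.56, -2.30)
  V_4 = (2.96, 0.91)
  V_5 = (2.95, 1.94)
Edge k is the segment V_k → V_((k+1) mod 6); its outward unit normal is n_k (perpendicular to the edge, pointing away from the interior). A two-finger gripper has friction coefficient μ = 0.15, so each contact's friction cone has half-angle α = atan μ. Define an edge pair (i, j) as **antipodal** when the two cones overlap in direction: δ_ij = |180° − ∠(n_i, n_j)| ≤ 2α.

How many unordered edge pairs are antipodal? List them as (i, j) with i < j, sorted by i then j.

count = 2; pairs: (0,3), (2,5)

α = atan 0.15 = 8.53°;  2α = 17.06°
n_0 = (-0.4839, +0.8751)
n_1 = (-0.9204, +0.3909)
n_2 = (-0.0665, -0.9978)
n_3 = (+0.6738, -0.7389)
n_4 = (+1.0000, +0.0097)
n_5 = (+0.1935, +0.9811)
  (0,1): δ = 141.95°  ·
  (0,2): δ = 32.76°  ·
  (0,3): δ = 13.42°  ✓
  (0,4): δ = 61.61°  ·
  (0,5): δ = 139.90°  ·
  (1,2): δ = 70.80°  ·
  (1,3): δ = 24.63°  ·
  (1,4): δ = 23.57°  ·
  (1,5): δ = 101.85°  ·
  (2,3): δ = 133.82°  ·
  (2,4): δ = 85.63°  ·
  (2,5): δ = 7.34°  ✓
  (3,4): δ = 131.81°  ·
  (3,5): δ = 53.52°  ·
  (4,5): δ = 101.71°  ·
antipodal pairs: 2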